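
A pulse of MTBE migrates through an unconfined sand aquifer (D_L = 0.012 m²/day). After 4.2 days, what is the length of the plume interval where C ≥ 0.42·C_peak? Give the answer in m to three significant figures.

0.836 m

The plume is Gaussian with σ = √(2Dt) = √(2 × 0.012 × 4.2) = 0.3175 m.
C/C_peak = exp(−Δx²/(2σ²)) = 0.42 ⇒ Δx = σ·√(−2 ln 0.42) = 0.3175 × 1.317 = 0.4181 m.
Width = 2Δx = 0.836 m.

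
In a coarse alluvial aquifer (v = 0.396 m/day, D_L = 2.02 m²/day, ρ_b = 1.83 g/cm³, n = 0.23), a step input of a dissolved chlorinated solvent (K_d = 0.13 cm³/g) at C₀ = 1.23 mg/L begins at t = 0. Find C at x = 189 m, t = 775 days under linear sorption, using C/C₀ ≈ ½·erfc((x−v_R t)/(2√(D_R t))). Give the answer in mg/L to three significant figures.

Retardation factor R = 1 + ρ_b·K_d/n = 1 + 1.83 × 0.13/0.23 = 2.034.
Sorption retards both mechanisms: v_R = v/R = 0.1947 m/day, D_R = D/R = 0.9931 m²/day.
v_R·t = 0.1947 × 775 = 150.8925 m; 2√(D_R t) = 55.49 m; argument = (189 − 150.8925)/55.49 = 0.6867.
C = C₀ × ½·erfc(0.6867) = 1.23 × 0.1657 = 0.204 mg/L.

0.204 mg/L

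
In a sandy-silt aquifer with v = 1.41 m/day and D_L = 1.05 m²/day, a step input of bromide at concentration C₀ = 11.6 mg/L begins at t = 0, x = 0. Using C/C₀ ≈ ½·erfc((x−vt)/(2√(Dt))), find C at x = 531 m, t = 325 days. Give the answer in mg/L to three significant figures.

0.0311 mg/L

For a continuous step input, C/C₀ ≈ ½·erfc((x−vt)/(2√(Dt))).
vt = 1.41 × 325 = 458.25 m and 2√(Dt) = 2√(1.05 × 325) = 36.95 m.
Argument (x−vt)/(2√(Dt)) = (531 − 458.25)/36.95 = 1.969; ½·erfc(1.969) = 0.002680.
C = 11.6 × 0.002680 = 0.0311 mg/L.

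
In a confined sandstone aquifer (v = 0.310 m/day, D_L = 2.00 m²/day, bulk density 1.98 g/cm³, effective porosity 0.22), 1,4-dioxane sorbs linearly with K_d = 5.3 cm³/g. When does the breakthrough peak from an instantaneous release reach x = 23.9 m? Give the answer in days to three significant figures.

2880 days

Retardation factor R = 1 + ρ_b·K_d/n = 1 + 1.98 × 5.3/0.22 = 48.70.
Sorption retards both mechanisms: v_R = v/R = 0.006366 m/day, D_R = D/R = 0.04107 m²/day.
Peak time from v_R²t² + 2D_R t − x² = 0: t = (√(D_R² + v_R²x²) − D_R)/v_R².
√(D_R² + v_R²x²) = √(0.04107² + 0.006366² × 23.9²) = 0.1576; v_R² = 4.053e-05.
t = (0.1576 − 0.04107)/4.053e-05 = 2880 days.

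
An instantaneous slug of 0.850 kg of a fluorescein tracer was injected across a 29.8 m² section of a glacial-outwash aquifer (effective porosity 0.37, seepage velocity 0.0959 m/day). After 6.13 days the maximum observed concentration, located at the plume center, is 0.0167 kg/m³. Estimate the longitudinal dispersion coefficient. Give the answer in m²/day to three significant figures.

At the plume center C_max = M/(n_e·A·√(4πDt)), so D = M²/(4πt·(n_e·A·C_max)²).
n_e·A·C_max = 0.37 × 29.8 × 0.0167 = 0.1841 kg/m.
D = 0.850²/(4π × 6.13 × 0.1841²) = 0.277 m²/day.

0.277 m²/day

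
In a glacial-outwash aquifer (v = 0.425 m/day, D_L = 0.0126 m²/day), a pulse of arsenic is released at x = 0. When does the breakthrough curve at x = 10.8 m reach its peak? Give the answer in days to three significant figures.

For the 1D instantaneous-source solution, setting ∂C/∂t = 0 at fixed x gives v²t² + 2Dt − x² = 0, so t = (√(D² + v²x²) − D)/v².
√(D² + v²x²) = √(0.0126² + 0.425² × 10.8²) = 4.590; v² = 0.180625.
t = (4.590 − 0.0126)/0.180625 = 25.3 days (vs. the pure-advection estimate x/v = 25.4 d).

25.3 days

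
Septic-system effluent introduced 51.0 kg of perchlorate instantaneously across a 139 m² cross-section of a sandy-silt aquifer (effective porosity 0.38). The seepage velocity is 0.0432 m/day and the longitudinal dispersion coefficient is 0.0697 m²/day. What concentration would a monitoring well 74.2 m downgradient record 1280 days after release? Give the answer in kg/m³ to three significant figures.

For an instantaneous plane source, C(x,t) = M/(n_e·A·√(4πDt)) · exp(−(x−vt)²/(4Dt)), with n_e·A the pore (flow) area.
Plume center vt = 0.0432 × 1280 = 55.296 m, so the well at 74.2 m is 18.904 m downgradient of the peak.
√(4πDt) = 33.48 m, giving peak height M/(n_e·A·√(4πDt)) = 51.0/(0.38 × 139 × 33.48) = 0.02884 kg/m³.
(x−vt)²/(4Dt) = (18.904)²/(4 × 0.0697 × 1280) = 1.001; exp(−1.001) = 0.3675.
C = 0.02884 × 0.3675 = 0.0106 kg/m³.

0.0106 kg/m³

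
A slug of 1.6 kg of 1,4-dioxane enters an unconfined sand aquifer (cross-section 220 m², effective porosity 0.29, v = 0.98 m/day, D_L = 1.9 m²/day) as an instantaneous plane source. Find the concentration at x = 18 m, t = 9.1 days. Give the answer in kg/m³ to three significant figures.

0.000516 kg/m³

For an instantaneous plane source, C(x,t) = M/(n_e·A·√(4πDt)) · exp(−(x−vt)²/(4Dt)), with n_e·A the pore (flow) area.
Plume center vt = 0.98 × 9.1 = 8.918 m, so the well at 18 m is 9.082 m downgradient of the peak.
√(4πDt) = 14.74 m, giving peak height M/(n_e·A·√(4πDt)) = 1.6/(0.29 × 220 × 14.74) = 0.001701 kg/m³.
(x−vt)²/(4Dt) = (9.082)²/(4 × 1.9 × 9.1) = 1.193; exp(−1.193) = 0.3033.
C = 0.001701 × 0.3033 = 0.000516 kg/m³.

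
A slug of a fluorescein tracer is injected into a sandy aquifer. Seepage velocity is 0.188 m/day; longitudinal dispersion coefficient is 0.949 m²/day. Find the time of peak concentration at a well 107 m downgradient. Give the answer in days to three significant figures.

543 days

For the 1D instantaneous-source solution, setting ∂C/∂t = 0 at fixed x gives v²t² + 2Dt − x² = 0, so t = (√(D² + v²x²) − D)/v².
√(D² + v²x²) = √(0.949² + 0.188² × 107²) = 20.14; v² = 0.035344.
t = (20.14 − 0.949)/0.035344 = 543 days (vs. the pure-advection estimate x/v = 569 d).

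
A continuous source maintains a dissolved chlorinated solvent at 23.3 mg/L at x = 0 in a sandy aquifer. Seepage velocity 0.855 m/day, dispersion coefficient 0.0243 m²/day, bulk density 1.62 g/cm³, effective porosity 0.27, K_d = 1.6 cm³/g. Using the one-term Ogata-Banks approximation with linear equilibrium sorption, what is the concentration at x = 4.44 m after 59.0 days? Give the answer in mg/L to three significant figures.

17.0 mg/L

Retardation factor R = 1 + ρ_b·K_d/n = 1 + 1.62 × 1.6/0.27 = 10.60.
Sorption retards both mechanisms: v_R = v/R = 0.08066 m/day, D_R = D/R = 0.002292 m²/day.
v_R·t = 0.08066 × 59.0 = 4.75894 m; 2√(D_R t) = 0.7355 m; argument = (4.44 − 4.75894)/0.7355 = -0.4336.
C = C₀ × ½·erfc(-0.4336) = 23.3 × 0.7301 = 17.0 mg/L.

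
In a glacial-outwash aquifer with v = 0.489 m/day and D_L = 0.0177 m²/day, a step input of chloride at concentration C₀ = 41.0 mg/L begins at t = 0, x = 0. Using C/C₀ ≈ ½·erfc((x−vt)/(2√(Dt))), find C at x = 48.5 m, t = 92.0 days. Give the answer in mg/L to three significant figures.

1.06 mg/L

For a continuous step input, C/C₀ ≈ ½·erfc((x−vt)/(2√(Dt))).
vt = 0.489 × 92.0 = 44.988 m and 2√(Dt) = 2√(0.0177 × 92.0) = 2.552 m.
Argument (x−vt)/(2√(Dt)) = (48.5 − 44.988)/2.552 = 1.376; ½·erfc(1.376) = 0.02583.
C = 41.0 × 0.02583 = 1.06 mg/L.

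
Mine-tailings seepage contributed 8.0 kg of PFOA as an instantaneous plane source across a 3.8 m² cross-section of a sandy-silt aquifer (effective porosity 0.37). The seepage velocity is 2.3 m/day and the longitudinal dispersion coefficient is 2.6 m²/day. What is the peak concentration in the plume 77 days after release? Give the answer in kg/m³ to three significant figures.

The peak of an instantaneous 1D plume sits at x = vt; there the Gaussian factor is 1 and C_max = M/(n_e·A·√(4πDt)), where n_e·A is the pore area the mass is dissolved in.
√(4πDt) = √(4π × 2.6 × 77) = 50.16 m, so C_max = 8.0/(0.37 × 3.8 × 50.16) = 0.113 kg/m³.

0.113 kg/m³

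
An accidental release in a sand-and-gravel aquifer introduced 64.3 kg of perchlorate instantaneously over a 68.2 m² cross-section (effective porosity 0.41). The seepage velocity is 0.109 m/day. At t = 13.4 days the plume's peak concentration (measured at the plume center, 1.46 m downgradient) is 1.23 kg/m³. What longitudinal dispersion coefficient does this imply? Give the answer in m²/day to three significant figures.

At the plume center C_max = M/(n_e·A·√(4πDt)), so D = M²/(4πt·(n_e·A·C_max)²).
n_e·A·C_max = 0.41 × 68.2 × 1.23 = 34.39 kg/m.
D = 64.3²/(4π × 13.4 × 34.39²) = 0.0208 m²/day.

0.0208 m²/day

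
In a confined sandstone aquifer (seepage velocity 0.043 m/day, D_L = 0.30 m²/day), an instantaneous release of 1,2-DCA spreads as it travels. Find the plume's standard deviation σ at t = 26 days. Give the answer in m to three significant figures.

3.95 m

Dispersive spreading gives a Gaussian with σ² = 2Dt; advection only shifts the center.
σ = √(2 × 0.30 × 26) = 3.95 m.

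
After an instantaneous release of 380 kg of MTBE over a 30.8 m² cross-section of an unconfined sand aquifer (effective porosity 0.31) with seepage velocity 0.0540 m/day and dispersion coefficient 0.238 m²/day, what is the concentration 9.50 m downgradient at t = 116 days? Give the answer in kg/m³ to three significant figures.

For an instantaneous plane source, C(x,t) = M/(n_e·A·√(4πDt)) · exp(−(x−vt)²/(4Dt)), with n_e·A the pore (flow) area.
Plume center vt = 0.0540 × 116 = 6.264 m, so the well at 9.50 m is 3.236 m downgradient of the peak.
√(4πDt) = 18.63 m, giving peak height M/(n_e·A·√(4πDt)) = 380/(0.31 × 30.8 × 18.63) = 2.136 kg/m³.
(x−vt)²/(4Dt) = (3.236)²/(4 × 0.238 × 116) = 0.09482; exp(−0.09482) = 0.9095.
C = 2.136 × 0.9095 = 1.94 kg/m³.

1.94 kg/m³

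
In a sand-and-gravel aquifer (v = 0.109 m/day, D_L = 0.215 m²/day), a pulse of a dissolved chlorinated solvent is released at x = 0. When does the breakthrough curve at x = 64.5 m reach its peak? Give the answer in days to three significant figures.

For the 1D instantaneous-source solution, setting ∂C/∂t = 0 at fixed x gives v²t² + 2Dt − x² = 0, so t = (√(D² + v²x²) − D)/v².
√(D² + v²x²) = √(0.215² + 0.109² × 64.5²) = 7.034; v² = 0.011881.
t = (7.034 − 0.215)/0.011881 = 574 days (vs. the pure-advection estimate x/v = 592 d).

574 days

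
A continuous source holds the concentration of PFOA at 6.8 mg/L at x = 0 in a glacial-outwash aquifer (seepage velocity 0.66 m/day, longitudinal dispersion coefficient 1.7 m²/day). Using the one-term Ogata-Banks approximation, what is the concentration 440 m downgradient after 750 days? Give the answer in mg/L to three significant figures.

For a continuous step input, C/C₀ ≈ ½·erfc((x−vt)/(2√(Dt))).
vt = 0.66 × 750 = 495 m and 2√(Dt) = 2√(1.7 × 750) = 71.41 m.
Argument (x−vt)/(2√(Dt)) = (440 − 495)/71.41 = -0.7702; ½·erfc(-0.7702) = 0.8620.
C = 6.8 × 0.8620 = 5.86 mg/L.

5.86 mg/L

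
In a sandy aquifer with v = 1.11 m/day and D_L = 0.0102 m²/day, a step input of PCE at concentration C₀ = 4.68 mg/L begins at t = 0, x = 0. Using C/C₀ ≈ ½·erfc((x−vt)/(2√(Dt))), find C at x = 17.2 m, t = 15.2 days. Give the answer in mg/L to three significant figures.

1.30 mg/L

For a continuous step input, C/C₀ ≈ ½·erfc((x−vt)/(2√(Dt))).
vt = 1.11 × 15.2 = 16.872 m and 2√(Dt) = 2√(0.0102 × 15.2) = 0.7875 m.
Argument (x−vt)/(2√(Dt)) = (17.2 − 16.872)/0.7875 = 0.4165; ½·erfc(0.4165) = 0.2779.
C = 4.68 × 0.2779 = 1.30 mg/L.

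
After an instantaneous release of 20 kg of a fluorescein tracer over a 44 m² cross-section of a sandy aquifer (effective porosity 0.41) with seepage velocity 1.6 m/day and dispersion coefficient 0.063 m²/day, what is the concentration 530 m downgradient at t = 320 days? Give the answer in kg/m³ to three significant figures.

0.00125 kg/m³

For an instantaneous plane source, C(x,t) = M/(n_e·A·√(4πDt)) · exp(−(x−vt)²/(4Dt)), with n_e·A the pore (flow) area.
Plume center vt = 1.6 × 320 = 512 m, so the well at 530 m is 18 m downgradient of the peak.
√(4πDt) = 15.92 m, giving peak height M/(n_e·A·√(4πDt)) = 20/(0.41 × 44 × 15.92) = 0.06964 kg/m³.
(x−vt)²/(4Dt) = (18)²/(4 × 0.063 × 320) = 4.018; exp(−4.018) = 0.01799.
C = 0.06964 × 0.01799 = 0.00125 kg/m³.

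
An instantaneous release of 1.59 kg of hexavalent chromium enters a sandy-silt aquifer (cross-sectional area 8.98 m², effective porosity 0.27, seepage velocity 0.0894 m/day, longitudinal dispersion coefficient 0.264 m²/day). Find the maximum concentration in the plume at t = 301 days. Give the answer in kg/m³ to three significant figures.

The peak of an instantaneous 1D plume sits at x = vt; there the Gaussian factor is 1 and C_max = M/(n_e·A·√(4πDt)), where n_e·A is the pore area the mass is dissolved in.
√(4πDt) = √(4π × 0.264 × 301) = 31.60 m, so C_max = 1.59/(0.27 × 8.98 × 31.60) = 0.0208 kg/m³.

0.0208 kg/m³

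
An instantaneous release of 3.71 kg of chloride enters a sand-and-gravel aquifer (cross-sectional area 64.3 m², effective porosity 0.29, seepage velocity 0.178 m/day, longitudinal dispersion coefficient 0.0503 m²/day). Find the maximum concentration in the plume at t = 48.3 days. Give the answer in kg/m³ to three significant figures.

The peak of an instantaneous 1D plume sits at x = vt; there the Gaussian factor is 1 and C_max = M/(n_e·A·√(4πDt)), where n_e·A is the pore area the mass is dissolved in.
√(4πDt) = √(4π × 0.0503 × 48.3) = 5.525 m, so C_max = 3.71/(0.29 × 64.3 × 5.525) = 0.0360 kg/m³.

0.0360 kg/m³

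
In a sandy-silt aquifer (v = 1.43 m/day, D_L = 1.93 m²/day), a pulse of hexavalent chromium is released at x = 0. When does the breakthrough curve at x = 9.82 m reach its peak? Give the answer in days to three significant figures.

For the 1D instantaneous-source solution, setting ∂C/∂t = 0 at fixed x gives v²t² + 2Dt − x² = 0, so t = (√(D² + v²x²) − D)/v².
√(D² + v²x²) = √(1.93² + 1.43² × 9.82²) = 14.17; v² = 2.0449.
t = (14.17 − 1.93)/2.0449 = 5.99 days (vs. the pure-advection estimate x/v = 6.87 d).

5.99 days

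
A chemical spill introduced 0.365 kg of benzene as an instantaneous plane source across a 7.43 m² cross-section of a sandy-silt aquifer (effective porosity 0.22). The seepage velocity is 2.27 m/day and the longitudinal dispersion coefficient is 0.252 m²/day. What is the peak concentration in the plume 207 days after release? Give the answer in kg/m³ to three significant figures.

The peak of an instantaneous 1D plume sits at x = vt; there the Gaussian factor is 1 and C_max = M/(n_e·A·√(4πDt)), where n_e·A is the pore area the mass is dissolved in.
√(4πDt) = √(4π × 0.252 × 207) = 25.60 m, so C_max = 0.365/(0.22 × 7.43 × 25.60) = 0.00872 kg/m³.

0.00872 kg/m³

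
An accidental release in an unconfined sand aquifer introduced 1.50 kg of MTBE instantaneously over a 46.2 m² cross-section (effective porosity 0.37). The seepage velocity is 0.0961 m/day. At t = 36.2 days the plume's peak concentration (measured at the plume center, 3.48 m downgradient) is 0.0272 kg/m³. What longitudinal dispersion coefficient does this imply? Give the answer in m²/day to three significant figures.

0.0229 m²/day

At the plume center C_max = M/(n_e·A·√(4πDt)), so D = M²/(4πt·(n_e·A·C_max)²).
n_e·A·C_max = 0.37 × 46.2 × 0.0272 = 0.4650 kg/m.
D = 1.50²/(4π × 36.2 × 0.4650²) = 0.0229 m²/day.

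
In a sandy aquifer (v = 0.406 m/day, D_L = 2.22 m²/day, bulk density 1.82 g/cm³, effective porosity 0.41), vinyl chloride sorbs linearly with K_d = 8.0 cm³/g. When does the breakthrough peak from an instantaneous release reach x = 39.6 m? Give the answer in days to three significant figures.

3100 days

Retardation factor R = 1 + ρ_b·K_d/n = 1 + 1.82 × 8.0/0.41 = 36.51.
Sorption retards both mechanisms: v_R = v/R = 0.01112 m/day, D_R = D/R = 0.06081 m²/day.
Peak time from v_R²t² + 2D_R t − x² = 0: t = (√(D_R² + v_R²x²) − D_R)/v_R².
√(D_R² + v_R²x²) = √(0.06081² + 0.01112² × 39.6²) = 0.4445; v_R² = 0.0001237.
t = (0.4445 − 0.06081)/0.0001237 = 3100 days.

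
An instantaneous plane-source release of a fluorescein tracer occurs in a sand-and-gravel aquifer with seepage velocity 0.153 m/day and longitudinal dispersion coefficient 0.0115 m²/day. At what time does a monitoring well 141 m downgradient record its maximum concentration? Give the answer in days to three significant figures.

921 days

For the 1D instantaneous-source solution, setting ∂C/∂t = 0 at fixed x gives v²t² + 2Dt − x² = 0, so t = (√(D² + v²x²) − D)/v².
√(D² + v²x²) = √(0.0115² + 0.153² × 141²) = 21.57; v² = 0.023409.
t = (21.57 − 0.0115)/0.023409 = 921 days (vs. the pure-advection estimate x/v = 922 d).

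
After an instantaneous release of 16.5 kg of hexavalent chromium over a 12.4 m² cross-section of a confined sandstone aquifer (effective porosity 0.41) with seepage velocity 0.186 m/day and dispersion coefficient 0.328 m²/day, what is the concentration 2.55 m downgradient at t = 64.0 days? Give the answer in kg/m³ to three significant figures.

0.0705 kg/m³

For an instantaneous plane source, C(x,t) = M/(n_e·A·√(4πDt)) · exp(−(x−vt)²/(4Dt)), with n_e·A the pore (flow) area.
Plume center vt = 0.186 × 64.0 = 11.904 m, so the well at 2.55 m is 9.354 m upgradient of the peak.
√(4πDt) = 16.24 m, giving peak height M/(n_e·A·√(4πDt)) = 16.5/(0.41 × 12.4 × 16.24) = 0.1998 kg/m³.
(x−vt)²/(4Dt) = (-9.354)²/(4 × 0.328 × 64.0) = 1.042; exp(−1.042) = 0.3527.
C = 0.1998 × 0.3527 = 0.0705 kg/m³.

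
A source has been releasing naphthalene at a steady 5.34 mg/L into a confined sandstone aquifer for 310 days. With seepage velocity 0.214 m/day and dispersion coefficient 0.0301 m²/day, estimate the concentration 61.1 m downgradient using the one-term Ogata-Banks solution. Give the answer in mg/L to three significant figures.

4.74 mg/L

For a continuous step input, C/C₀ ≈ ½·erfc((x−vt)/(2√(Dt))).
vt = 0.214 × 310 = 66.34 m and 2√(Dt) = 2√(0.0301 × 310) = 6.109 m.
Argument (x−vt)/(2√(Dt)) = (61.1 − 66.34)/6.109 = -0.8578; ½·erfc(-0.8578) = 0.8875.
C = 5.34 × 0.8875 = 4.74 mg/L.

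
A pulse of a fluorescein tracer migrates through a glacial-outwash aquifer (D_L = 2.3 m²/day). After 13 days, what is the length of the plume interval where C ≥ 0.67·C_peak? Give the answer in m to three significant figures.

The plume is Gaussian with σ = √(2Dt) = √(2 × 2.3 × 13) = 7.733 m.
C/C_peak = exp(−Δx²/(2σ²)) = 0.67 ⇒ Δx = σ·√(−2 ln 0.67) = 7.733 × 0.8950 = 6.921 m.
Width = 2Δx = 13.8 m.

13.8 m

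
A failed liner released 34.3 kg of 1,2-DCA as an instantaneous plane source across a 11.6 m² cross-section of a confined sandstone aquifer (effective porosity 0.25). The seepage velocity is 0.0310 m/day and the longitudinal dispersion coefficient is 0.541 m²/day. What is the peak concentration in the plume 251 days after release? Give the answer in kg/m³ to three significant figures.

The peak of an instantaneous 1D plume sits at x = vt; there the Gaussian factor is 1 and C_max = M/(n_e·A·√(4πDt)), where n_e·A is the pore area the mass is dissolved in.
√(4πDt) = √(4π × 0.541 × 251) = 41.31 m, so C_max = 34.3/(0.25 × 11.6 × 41.31) = 0.286 kg/m³.

0.286 kg/m³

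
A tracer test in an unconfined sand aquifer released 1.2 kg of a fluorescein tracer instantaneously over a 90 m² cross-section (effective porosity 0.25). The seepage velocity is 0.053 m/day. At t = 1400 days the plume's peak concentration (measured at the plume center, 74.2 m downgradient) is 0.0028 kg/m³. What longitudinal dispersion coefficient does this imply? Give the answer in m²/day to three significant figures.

At the plume center C_max = M/(n_e·A·√(4πDt)), so D = M²/(4πt·(n_e·A·C_max)²).
n_e·A·C_max = 0.25 × 90 × 0.0028 = 0.06300 kg/m.
D = 1.2²/(4π × 1400 × 0.06300²) = 0.0206 m²/day.

0.0206 m²/day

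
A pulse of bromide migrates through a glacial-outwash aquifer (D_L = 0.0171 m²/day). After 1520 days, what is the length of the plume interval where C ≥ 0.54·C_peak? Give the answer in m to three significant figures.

16.0 m

The plume is Gaussian with σ = √(2Dt) = √(2 × 0.0171 × 1520) = 7.210 m.
C/C_peak = exp(−Δx²/(2σ²)) = 0.54 ⇒ Δx = σ·√(−2 ln 0.54) = 7.210 × 1.110 = 8.003 m.
Width = 2Δx = 16.0 m.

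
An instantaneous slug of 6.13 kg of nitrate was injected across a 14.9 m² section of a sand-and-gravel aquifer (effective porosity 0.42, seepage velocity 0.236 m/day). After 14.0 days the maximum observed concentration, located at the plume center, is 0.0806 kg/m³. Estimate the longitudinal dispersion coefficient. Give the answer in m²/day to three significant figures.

At the plume center C_max = M/(n_e·A·√(4πDt)), so D = M²/(4πt·(n_e·A·C_max)²).
n_e·A·C_max = 0.42 × 14.9 × 0.0806 = 0.5044 kg/m.
D = 6.13²/(4π × 14.0 × 0.5044²) = 0.840 m²/day.

0.840 m²/day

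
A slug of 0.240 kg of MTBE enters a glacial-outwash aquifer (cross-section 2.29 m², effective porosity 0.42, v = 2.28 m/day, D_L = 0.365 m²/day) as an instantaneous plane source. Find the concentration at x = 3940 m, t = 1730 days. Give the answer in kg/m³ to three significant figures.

0.00278 kg/m³

For an instantaneous plane source, C(x,t) = M/(n_e·A·√(4πDt)) · exp(−(x−vt)²/(4Dt)), with n_e·A the pore (flow) area.
Plume center vt = 2.28 × 1730 = 3944.4 m, so the well at 3940 m is 4.4 m upgradient of the peak.
√(4πDt) = 89.08 m, giving peak height M/(n_e·A·√(4πDt)) = 0.240/(0.42 × 2.29 × 89.08) = 0.002801 kg/m³.
(x−vt)²/(4Dt) = (-4.4)²/(4 × 0.365 × 1730) = 0.007665; exp(−0.007665) = 0.9924.
C = 0.002801 × 0.9924 = 0.00278 kg/m³.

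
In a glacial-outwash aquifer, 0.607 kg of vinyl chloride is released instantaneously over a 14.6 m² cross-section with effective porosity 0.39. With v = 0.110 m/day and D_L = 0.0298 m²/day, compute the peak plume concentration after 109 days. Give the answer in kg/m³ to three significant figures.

0.0167 kg/m³

The peak of an instantaneous 1D plume sits at x = vt; there the Gaussian factor is 1 and C_max = M/(n_e·A·√(4πDt)), where n_e·A is the pore area the mass is dissolved in.
√(4πDt) = √(4π × 0.0298 × 109) = 6.389 m, so C_max = 0.607/(0.39 × 14.6 × 6.389) = 0.0167 kg/m³.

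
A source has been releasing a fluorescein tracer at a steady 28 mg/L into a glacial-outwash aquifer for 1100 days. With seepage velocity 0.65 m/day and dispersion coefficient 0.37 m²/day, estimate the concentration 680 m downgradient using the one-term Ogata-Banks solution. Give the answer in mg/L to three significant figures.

24.9 mg/L

For a continuous step input, C/C₀ ≈ ½·erfc((x−vt)/(2√(Dt))).
vt = 0.65 × 1100 = 715 m and 2√(Dt) = 2√(0.37 × 1100) = 40.35 m.
Argument (x−vt)/(2√(Dt)) = (680 − 715)/40.35 = -0.8674; ½·erfc(-0.8674) = 0.8900.
C = 28 × 0.8900 = 24.9 mg/L.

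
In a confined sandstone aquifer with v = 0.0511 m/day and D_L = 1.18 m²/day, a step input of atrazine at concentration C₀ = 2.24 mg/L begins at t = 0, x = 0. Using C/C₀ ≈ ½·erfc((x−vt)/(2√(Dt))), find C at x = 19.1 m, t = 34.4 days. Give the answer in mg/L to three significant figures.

0.0608 mg/L

For a continuous step input, C/C₀ ≈ ½·erfc((x−vt)/(2√(Dt))).
vt = 0.0511 × 34.4 = 1.75784 m and 2√(Dt) = 2√(1.18 × 34.4) = 12.74 m.
Argument (x−vt)/(2√(Dt)) = (19.1 − 1.75784)/12.74 = 1.361; ½·erfc(1.361) = 0.02713.
C = 2.24 × 0.02713 = 0.0608 mg/L.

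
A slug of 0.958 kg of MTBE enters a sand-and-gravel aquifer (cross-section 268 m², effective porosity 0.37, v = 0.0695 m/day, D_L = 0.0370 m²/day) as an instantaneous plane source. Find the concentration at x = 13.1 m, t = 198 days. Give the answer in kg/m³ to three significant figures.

0.000992 kg/m³

For an instantaneous plane source, C(x,t) = M/(n_e·A·√(4πDt)) · exp(−(x−vt)²/(4Dt)), with n_e·A the pore (flow) area.
Plume center vt = 0.0695 × 198 = 13.761 m, so the well at 13.1 m is 0.661 m upgradient of the peak.
√(4πDt) = 9.595 m, giving peak height M/(n_e·A·√(4πDt)) = 0.958/(0.37 × 268 × 9.595) = 0.001007 kg/m³.
(x−vt)²/(4Dt) = (-0.661)²/(4 × 0.0370 × 198) = 0.01491; exp(−0.01491) = 0.9852.
C = 0.001007 × 0.9852 = 0.000992 kg/m³.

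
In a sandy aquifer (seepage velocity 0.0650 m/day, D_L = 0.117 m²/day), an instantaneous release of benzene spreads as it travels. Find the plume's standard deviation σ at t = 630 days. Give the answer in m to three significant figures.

12.1 m

Dispersive spreading gives a Gaussian with σ² = 2Dt; advection only shifts the center.
σ = √(2 × 0.117 × 630) = 12.1 m.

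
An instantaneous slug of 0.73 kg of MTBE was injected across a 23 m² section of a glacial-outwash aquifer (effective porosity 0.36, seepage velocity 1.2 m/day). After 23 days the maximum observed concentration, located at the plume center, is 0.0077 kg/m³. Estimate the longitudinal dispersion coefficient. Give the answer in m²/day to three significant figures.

0.454 m²/day

At the plume center C_max = M/(n_e·A·√(4πDt)), so D = M²/(4πt·(n_e·A·C_max)²).
n_e·A·C_max = 0.36 × 23 × 0.0077 = 0.06376 kg/m.
D = 0.73²/(4π × 23 × 0.06376²) = 0.454 m²/day.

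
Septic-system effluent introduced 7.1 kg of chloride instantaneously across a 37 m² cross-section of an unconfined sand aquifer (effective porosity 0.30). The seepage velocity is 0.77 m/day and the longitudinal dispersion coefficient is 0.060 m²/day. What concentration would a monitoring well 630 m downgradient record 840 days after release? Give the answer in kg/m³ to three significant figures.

0.00627 kg/m³

For an instantaneous plane source, C(x,t) = M/(n_e·A·√(4πDt)) · exp(−(x−vt)²/(4Dt)), with n_e·A the pore (flow) area.
Plume center vt = 0.77 × 840 = 646.8 m, so the well at 630 m is 16.8 m upgradient of the peak.
√(4πDt) = 25.17 m, giving peak height M/(n_e·A·√(4πDt)) = 7.1/(0.30 × 37 × 25.17) = 0.02541 kg/m³.
(x−vt)²/(4Dt) = (-16.8)²/(4 × 0.060 × 840) = 1.400; exp(−1.400) = 0.2466.
C = 0.02541 × 0.2466 = 0.00627 kg/m³.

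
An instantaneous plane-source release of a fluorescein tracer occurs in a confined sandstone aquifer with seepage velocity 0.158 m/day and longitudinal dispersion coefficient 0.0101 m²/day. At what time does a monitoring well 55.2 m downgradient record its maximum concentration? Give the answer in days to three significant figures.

For the 1D instantaneous-source solution, setting ∂C/∂t = 0 at fixed x gives v²t² + 2Dt − x² = 0, so t = (√(D² + v²x²) − D)/v².
√(D² + v²x²) = √(0.0101² + 0.158² × 55.2²) = 8.722; v² = 0.024964.
t = (8.722 − 0.0101)/0.024964 = 349 days (vs. the pure-advection estimate x/v = 349 d).

349 days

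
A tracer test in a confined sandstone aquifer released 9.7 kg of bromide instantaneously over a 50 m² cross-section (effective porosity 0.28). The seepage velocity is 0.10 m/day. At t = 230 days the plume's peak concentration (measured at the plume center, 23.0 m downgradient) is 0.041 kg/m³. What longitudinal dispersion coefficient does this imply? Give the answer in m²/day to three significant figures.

0.0988 m²/day

At the plume center C_max = M/(n_e·A·√(4πDt)), so D = M²/(4πt·(n_e·A·C_max)²).
n_e·A·C_max = 0.28 × 50 × 0.041 = 0.5740 kg/m.
D = 9.7²/(4π × 230 × 0.5740²) = 0.0988 m²/day.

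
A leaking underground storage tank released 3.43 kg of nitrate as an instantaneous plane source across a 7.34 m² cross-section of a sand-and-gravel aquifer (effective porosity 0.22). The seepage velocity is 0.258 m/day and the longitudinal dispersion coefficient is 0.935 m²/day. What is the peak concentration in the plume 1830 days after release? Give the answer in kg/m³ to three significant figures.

0.0145 kg/m³

The peak of an instantaneous 1D plume sits at x = vt; there the Gaussian factor is 1 and C_max = M/(n_e·A·√(4πDt)), where n_e·A is the pore area the mass is dissolved in.
√(4πDt) = √(4π × 0.935 × 1830) = 146.6 m, so C_max = 3.43/(0.22 × 7.34 × 146.6) = 0.0145 kg/m³.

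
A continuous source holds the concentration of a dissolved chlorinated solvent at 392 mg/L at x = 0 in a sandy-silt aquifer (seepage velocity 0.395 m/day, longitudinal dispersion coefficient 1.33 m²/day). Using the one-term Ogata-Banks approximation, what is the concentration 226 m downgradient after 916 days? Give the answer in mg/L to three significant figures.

For a continuous step input, C/C₀ ≈ ½·erfc((x−vt)/(2√(Dt))).
vt = 0.395 × 916 = 361.82 m and 2√(Dt) = 2√(1.33 × 916) = 69.81 m.
Argument (x−vt)/(2√(Dt)) = (226 − 361.82)/69.81 = -1.946; ½·erfc(-1.946) = 0.9970.
C = 392 × 0.9970 = 391 mg/L.

391 mg/L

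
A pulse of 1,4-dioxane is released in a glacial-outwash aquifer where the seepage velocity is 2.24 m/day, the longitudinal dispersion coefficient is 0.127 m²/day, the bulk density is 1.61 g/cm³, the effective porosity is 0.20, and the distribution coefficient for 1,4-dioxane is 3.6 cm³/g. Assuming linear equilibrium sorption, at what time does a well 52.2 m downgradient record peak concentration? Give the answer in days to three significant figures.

Retardation factor R = 1 + ρ_b·K_d/n = 1 + 1.61 × 3.6/0.20 = 29.98.
Sorption retards both mechanisms: v_R = v/R = 0.07472 m/day, D_R = D/R = 0.004236 m²/day.
Peak time from v_R²t² + 2D_R t − x² = 0: t = (√(D_R² + v_R²x²) − D_R)/v_R².
√(D_R² + v_R²x²) = √(0.004236² + 0.07472² × 52.2²) = 3.900; v_R² = 0.005583.
t = (3.900 − 0.004236)/0.005583 = 698 days.

698 days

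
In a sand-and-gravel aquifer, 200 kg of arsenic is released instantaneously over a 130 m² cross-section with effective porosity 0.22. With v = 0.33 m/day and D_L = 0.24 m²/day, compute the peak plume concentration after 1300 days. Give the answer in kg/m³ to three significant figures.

0.112 kg/m³

The peak of an instantaneous 1D plume sits at x = vt; there the Gaussian factor is 1 and C_max = M/(n_e·A·√(4πDt)), where n_e·A is the pore area the mass is dissolved in.
√(4πDt) = √(4π × 0.24 × 1300) = 62.62 m, so C_max = 200/(0.22 × 130 × 62.62) = 0.112 kg/m³.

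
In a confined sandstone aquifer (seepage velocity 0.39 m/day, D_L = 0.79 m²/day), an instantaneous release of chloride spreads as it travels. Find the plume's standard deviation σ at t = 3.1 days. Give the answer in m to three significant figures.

Dispersive spreading gives a Gaussian with σ² = 2Dt; advection only shifts the center.
σ = √(2 × 0.79 × 3.1) = 2.21 m.

2.21 m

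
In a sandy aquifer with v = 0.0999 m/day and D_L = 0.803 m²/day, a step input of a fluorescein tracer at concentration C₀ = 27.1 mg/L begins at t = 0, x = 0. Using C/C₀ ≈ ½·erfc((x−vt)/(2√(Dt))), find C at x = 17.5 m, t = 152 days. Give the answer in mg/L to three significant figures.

12.0 mg/L

For a continuous step input, C/C₀ ≈ ½·erfc((x−vt)/(2√(Dt))).
vt = 0.0999 × 152 = 15.1848 m and 2√(Dt) = 2√(0.803 × 152) = 22.10 m.
Argument (x−vt)/(2√(Dt)) = (17.5 − 15.1848)/22.10 = 0.1048; ½·erfc(0.1048) = 0.4411.
C = 27.1 × 0.4411 = 12.0 mg/L.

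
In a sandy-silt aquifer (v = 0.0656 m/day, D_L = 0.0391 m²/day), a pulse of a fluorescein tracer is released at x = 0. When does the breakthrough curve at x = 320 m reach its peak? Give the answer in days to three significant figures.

For the 1D instantaneous-source solution, setting ∂C/∂t = 0 at fixed x gives v²t² + 2Dt − x² = 0, so t = (√(D² + v²x²) − D)/v².
√(D² + v²x²) = √(0.0391² + 0.0656² × 320²) = 20.99; v² = 0.00430336.
t = (20.99 − 0.0391)/0.00430336 = 4870 days (vs. the pure-advection estimate x/v = 4880 d).

4870 days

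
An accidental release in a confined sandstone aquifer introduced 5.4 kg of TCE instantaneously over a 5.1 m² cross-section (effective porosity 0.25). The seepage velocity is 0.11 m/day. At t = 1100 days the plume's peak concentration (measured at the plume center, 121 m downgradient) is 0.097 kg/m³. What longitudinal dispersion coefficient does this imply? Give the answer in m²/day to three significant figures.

0.138 m²/day

At the plume center C_max = M/(n_e·A·√(4πDt)), so D = M²/(4πt·(n_e·A·C_max)²).
n_e·A·C_max = 0.25 × 5.1 × 0.097 = 0.1237 kg/m.
D = 5.4²/(4π × 1100 × 0.1237²) = 0.138 m²/day.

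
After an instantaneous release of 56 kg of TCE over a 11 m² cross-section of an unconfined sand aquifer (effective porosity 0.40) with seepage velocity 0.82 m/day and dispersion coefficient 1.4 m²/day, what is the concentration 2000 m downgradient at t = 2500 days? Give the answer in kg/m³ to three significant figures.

For an instantaneous plane source, C(x,t) = M/(n_e·A·√(4πDt)) · exp(−(x−vt)²/(4Dt)), with n_e·A the pore (flow) area.
Plume center vt = 0.82 × 2500 = 2050 m, so the well at 2000 m is 50 m upgradient of the peak.
√(4πDt) = 209.7 m, giving peak height M/(n_e·A·√(4πDt)) = 56/(0.40 × 11 × 209.7) = 0.06069 kg/m³.
(x−vt)²/(4Dt) = (-50)²/(4 × 1.4 × 2500) = 0.1786; exp(−0.1786) = 0.8364.
C = 0.06069 × 0.8364 = 0.0508 kg/m³.

0.0508 kg/m³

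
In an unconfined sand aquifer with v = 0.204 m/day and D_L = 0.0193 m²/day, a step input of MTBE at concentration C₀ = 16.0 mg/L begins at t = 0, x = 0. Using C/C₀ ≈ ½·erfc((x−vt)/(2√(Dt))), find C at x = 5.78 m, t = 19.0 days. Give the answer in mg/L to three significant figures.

0.210 mg/L

For a continuous step input, C/C₀ ≈ ½·erfc((x−vt)/(2√(Dt))).
vt = 0.204 × 19.0 = 3.876 m and 2√(Dt) = 2√(0.0193 × 19.0) = 1.211 m.
Argument (x−vt)/(2√(Dt)) = (5.78 − 3.876)/1.211 = 1.572; ½·erfc(1.572) = 0.01310.
C = 16.0 × 0.01310 = 0.210 mg/L.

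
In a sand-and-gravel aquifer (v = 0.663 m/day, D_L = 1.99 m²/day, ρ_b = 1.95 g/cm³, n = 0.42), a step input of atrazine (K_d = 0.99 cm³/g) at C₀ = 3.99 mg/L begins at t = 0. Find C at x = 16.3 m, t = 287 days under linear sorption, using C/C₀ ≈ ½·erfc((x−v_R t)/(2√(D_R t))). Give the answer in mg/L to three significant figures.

3.56 mg/L

Retardation factor R = 1 + ρ_b·K_d/n = 1 + 1.95 × 0.99/0.42 = 5.596.
Sorption retards both mechanisms: v_R = v/R = 0.1185 m/day, D_R = D/R = 0.3556 m²/day.
v_R·t = 0.1185 × 287 = 34.0095 m; 2√(D_R t) = 20.20 m; argument = (16.3 − 34.0095)/20.20 = -0.8767.
C = C₀ × ½·erfc(-0.8767) = 3.99 × 0.8925 = 3.56 mg/L.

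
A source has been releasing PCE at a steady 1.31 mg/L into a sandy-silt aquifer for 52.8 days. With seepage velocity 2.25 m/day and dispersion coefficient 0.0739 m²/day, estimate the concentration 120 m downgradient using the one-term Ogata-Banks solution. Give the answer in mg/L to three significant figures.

0.437 mg/L

For a continuous step input, C/C₀ ≈ ½·erfc((x−vt)/(2√(Dt))).
vt = 2.25 × 52.8 = 118.8 m and 2√(Dt) = 2√(0.0739 × 52.8) = 3.951 m.
Argument (x−vt)/(2√(Dt)) = (120 − 118.8)/3.951 = 0.3037; ½·erfc(0.3037) = 0.3338.
C = 1.31 × 0.3338 = 0.437 mg/L.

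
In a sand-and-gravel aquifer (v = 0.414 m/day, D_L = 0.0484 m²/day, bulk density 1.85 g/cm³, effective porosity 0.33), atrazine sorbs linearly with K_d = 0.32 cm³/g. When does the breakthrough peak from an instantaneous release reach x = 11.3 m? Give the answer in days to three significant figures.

Retardation factor R = 1 + ρ_b·K_d/n = 1 + 1.85 × 0.32/0.33 = 2.794.
Sorption retards both mechanisms: v_R = v/R = 0.1482 m/day, D_R = D/R = 0.01732 m²/day.
Peak time from v_R²t² + 2D_R t − x² = 0: t = (√(D_R² + v_R²x²) − D_R)/v_R².
√(D_R² + v_R²x²) = √(0.01732² + 0.1482² × 11.3²) = 1.675; v_R² = 0.02196.
t = (1.675 − 0.01732)/0.02196 = 75.5 days.

75.5 days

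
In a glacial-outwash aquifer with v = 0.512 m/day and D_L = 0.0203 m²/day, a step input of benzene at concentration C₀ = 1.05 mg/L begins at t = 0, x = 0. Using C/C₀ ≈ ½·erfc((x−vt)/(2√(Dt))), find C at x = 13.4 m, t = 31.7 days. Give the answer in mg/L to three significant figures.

For a continuous step input, C/C₀ ≈ ½·erfc((x−vt)/(2√(Dt))).
vt = 0.512 × 31.7 = 16.2304 m and 2√(Dt) = 2√(0.0203 × 31.7) = 1.604 m.
Argument (x−vt)/(2√(Dt)) = (13.4 − 16.2304)/1.604 = -1.765; ½·erfc(-1.765) = 0.9937.
C = 1.05 × 0.9937 = 1.04 mg/L.

1.04 mg/L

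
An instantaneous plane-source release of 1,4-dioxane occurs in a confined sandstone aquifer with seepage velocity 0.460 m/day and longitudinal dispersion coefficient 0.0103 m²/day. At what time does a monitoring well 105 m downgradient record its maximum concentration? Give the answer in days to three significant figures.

228 days

For the 1D instantaneous-source solution, setting ∂C/∂t = 0 at fixed x gives v²t² + 2Dt − x² = 0, so t = (√(D² + v²x²) − D)/v².
√(D² + v²x²) = √(0.0103² + 0.460² × 105²) = 48.30; v² = 0.2116.
t = (48.30 − 0.0103)/0.2116 = 228 days (vs. the pure-advection estimate x/v = 228 d).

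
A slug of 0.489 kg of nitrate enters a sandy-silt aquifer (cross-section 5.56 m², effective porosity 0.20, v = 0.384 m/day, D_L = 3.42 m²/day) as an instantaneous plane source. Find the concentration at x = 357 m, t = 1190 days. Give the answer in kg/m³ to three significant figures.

0.00105 kg/m³

For an instantaneous plane source, C(x,t) = M/(n_e·A·√(4πDt)) · exp(−(x−vt)²/(4Dt)), with n_e·A the pore (flow) area.
Plume center vt = 0.384 × 1190 = 456.96 m, so the well at 357 m is 99.96 m upgradient of the peak.
√(4πDt) = 226.1 m, giving peak height M/(n_e·A·√(4πDt)) = 0.489/(0.20 × 5.56 × 226.1) = 0.001945 kg/m³.
(x−vt)²/(4Dt) = (-99.96)²/(4 × 3.42 × 1190) = 0.6138; exp(−0.6138) = 0.5413.
C = 0.001945 × 0.5413 = 0.00105 kg/m³.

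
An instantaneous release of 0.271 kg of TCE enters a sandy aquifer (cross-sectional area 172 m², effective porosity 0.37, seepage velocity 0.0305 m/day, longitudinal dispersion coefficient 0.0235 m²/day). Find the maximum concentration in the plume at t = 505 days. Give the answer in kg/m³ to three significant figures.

The peak of an instantaneous 1D plume sits at x = vt; there the Gaussian factor is 1 and C_max = M/(n_e·A·√(4πDt)), where n_e·A is the pore area the mass is dissolved in.
√(4πDt) = √(4π × 0.0235 × 505) = 12.21 m, so C_max = 0.271/(0.37 × 172 × 12.21) = 0.000349 kg/m³.

0.000349 kg/m³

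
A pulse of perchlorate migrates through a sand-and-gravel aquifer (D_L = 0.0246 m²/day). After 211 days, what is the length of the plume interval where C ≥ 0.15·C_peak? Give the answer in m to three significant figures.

The plume is Gaussian with σ = √(2Dt) = √(2 × 0.0246 × 211) = 3.222 m.
C/C_peak = exp(−Δx²/(2σ²)) = 0.15 ⇒ Δx = σ·√(−2 ln 0.15) = 3.222 × 1.948 = 6.276 m.
Width = 2Δx = 12.6 m.

12.6 m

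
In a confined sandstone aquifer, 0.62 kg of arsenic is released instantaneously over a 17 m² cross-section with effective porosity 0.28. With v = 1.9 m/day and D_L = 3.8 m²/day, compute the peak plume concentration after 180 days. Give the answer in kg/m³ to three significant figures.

0.00140 kg/m³

The peak of an instantaneous 1D plume sits at x = vt; there the Gaussian factor is 1 and C_max = M/(n_e·A·√(4πDt)), where n_e·A is the pore area the mass is dissolved in.
√(4πDt) = √(4π × 3.8 × 180) = 92.71 m, so C_max = 0.62/(0.28 × 17 × 92.71) = 0.00140 kg/m³.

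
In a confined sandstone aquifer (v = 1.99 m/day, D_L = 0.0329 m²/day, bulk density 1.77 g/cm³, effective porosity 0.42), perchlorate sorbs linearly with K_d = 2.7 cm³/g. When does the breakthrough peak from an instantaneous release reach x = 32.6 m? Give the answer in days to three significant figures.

203 days

Retardation factor R = 1 + ρ_b·K_d/n = 1 + 1.77 × 2.7/0.42 = 12.38.
Sorption retards both mechanisms: v_R = v/R = 0.1607 m/day, D_R = D/R = 0.002658 m²/day.
Peak time from v_R²t² + 2D_R t − x² = 0: t = (√(D_R² + v_R²x²) − D_R)/v_R².
√(D_R² + v_R²x²) = √(0.002658² + 0.1607² × 32.6²) = 5.239; v_R² = 0.02582.
t = (5.239 − 0.002658)/0.02582 = 203 days.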